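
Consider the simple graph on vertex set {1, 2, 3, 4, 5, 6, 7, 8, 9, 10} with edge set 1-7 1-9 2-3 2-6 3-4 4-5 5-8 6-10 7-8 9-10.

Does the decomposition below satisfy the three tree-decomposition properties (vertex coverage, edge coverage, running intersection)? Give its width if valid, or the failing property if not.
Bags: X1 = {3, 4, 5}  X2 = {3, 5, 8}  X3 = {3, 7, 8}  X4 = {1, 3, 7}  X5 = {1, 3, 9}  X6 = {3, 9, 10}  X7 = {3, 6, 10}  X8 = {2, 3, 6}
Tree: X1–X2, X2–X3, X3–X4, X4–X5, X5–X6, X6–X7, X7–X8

Yes; width 2.

Vertex coverage: the bags together contain {1, 2, 3, 4, 5, 6, 7, 8, 9, 10}, the full vertex set. Edge coverage: each edge of G has both endpoints in at least one bag. Running intersection: for every vertex, the bags containing it form a connected subtree. All three properties hold, so this is a valid tree decomposition of width max|bag| − 1 = 2, and hence tw(G) ≤ 2.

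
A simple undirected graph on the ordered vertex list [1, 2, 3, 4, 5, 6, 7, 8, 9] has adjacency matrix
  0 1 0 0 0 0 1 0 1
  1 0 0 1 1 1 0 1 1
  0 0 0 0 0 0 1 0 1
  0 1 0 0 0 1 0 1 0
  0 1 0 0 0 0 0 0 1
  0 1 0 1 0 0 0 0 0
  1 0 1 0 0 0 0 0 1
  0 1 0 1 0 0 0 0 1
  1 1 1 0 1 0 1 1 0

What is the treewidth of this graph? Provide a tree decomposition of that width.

Every bag has size at most 3, so the width is 3 − 1 = 2 and tw(G) ≤ 2. Conversely, {2, 8, 9} is a clique of size 3, and the vertices of any clique must share a bag in every tree decomposition; so some bag has ≥ 3 vertices and tw(G) ≥ 2. The upper and lower bounds meet at 2, so that is the treewidth.

Treewidth 2.
Bags: B1 = {2, 8, 9}  B2 = {1, 2, 9}  B3 = {2, 4, 8}  B4 = {2, 5, 9}  B5 = {1, 7, 9}  B6 = {2, 4, 6}  B7 = {3, 7, 9}
Tree: B1–B2, B1–B3, B1–B4, B2–B5, B3–B6, B5–B7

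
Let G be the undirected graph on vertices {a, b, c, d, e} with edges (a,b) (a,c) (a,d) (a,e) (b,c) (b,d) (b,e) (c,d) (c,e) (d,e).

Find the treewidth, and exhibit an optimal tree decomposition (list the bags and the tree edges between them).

Treewidth 4.
One optimal decomposition is:
Bags: B1 = {a, b, c, d, e}
Tree: (single bag)

A single bag containing all 5 vertices is trivially a valid decomposition of width 4. On the other hand G contains the 5-clique {a, b, c, d, e}. A clique must lie in a single bag of any decomposition, so no decomposition can have width below 4. Combining the bounds, tw(G) = 4.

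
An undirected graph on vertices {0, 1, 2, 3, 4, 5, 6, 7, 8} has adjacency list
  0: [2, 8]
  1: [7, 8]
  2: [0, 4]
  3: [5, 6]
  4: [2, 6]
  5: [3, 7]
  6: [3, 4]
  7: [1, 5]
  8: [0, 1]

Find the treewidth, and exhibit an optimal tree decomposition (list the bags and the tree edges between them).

The largest bag has 3 vertices, giving width 2; this decomposition certifies tw(G) ≤ 2. For the lower bound, G contains the cycle 3–5–7–1–8–0–2–4–6–3, so G is not a forest; only forests have treewidth ≤ 1, hence tw(G) ≥ 2. The upper and lower bounds meet at 2, so that is the treewidth.

Treewidth 2.
One optimal decomposition is:
Bags: B1 = {3, 5, 7}  B2 = {1, 3, 7}  B3 = {1, 3, 8}  B4 = {0, 3, 8}  B5 = {0, 2, 3}  B6 = {2, 3, 4}  B7 = {3, 4, 6}
Tree: B1–B2, B2–B3, B3–B4, B4–B5, B5–B6, B6–B7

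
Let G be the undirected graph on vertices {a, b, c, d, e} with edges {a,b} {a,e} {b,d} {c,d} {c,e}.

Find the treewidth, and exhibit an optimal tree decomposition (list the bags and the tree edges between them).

Every bag has size at most 3, so the width is 3 − 1 = 2 and tw(G) ≤ 2. For the lower bound, G contains the cycle e–a–b–d–c–e, so G is not a forest; only forests have treewidth ≤ 1, hence tw(G) ≥ 2. Therefore the treewidth is 2.

Treewidth 2.
Bags: B1 = {a, b, e}  B2 = {b, d, e}  B3 = {c, d, e}
Tree: B1–B2, B2–B3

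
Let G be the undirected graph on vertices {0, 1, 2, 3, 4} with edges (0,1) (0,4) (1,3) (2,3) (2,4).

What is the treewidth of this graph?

A width-2 tree decomposition is:
Bags: B1 = {0, 1, 3}  B2 = {0, 3, 4}  B3 = {2, 3, 4}
Tree: B1–B2, B2–B3
Every bag has size at most 3, so the width is 3 − 1 = 2 and tw(G) ≤ 2. For the lower bound, G contains the cycle 3–1–0–4–2–3, so G is not a forest; only forests have treewidth ≤ 1, hence tw(G) ≥ 2. The upper and lower bounds meet at 2, so that is the treewidth.

2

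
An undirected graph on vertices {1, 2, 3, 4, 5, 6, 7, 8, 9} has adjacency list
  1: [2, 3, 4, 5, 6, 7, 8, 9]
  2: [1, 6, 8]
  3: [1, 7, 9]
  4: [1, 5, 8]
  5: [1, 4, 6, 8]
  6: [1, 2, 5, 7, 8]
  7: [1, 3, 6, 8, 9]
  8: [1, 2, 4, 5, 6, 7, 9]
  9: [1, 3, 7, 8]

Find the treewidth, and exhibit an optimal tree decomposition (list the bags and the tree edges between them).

Treewidth 3.
One such decomposition:
Bags: B1 = {1, 7, 8, 9}  B2 = {1, 3, 7, 9}  B3 = {1, 6, 7, 8}  B4 = {1, 5, 6, 8}  B5 = {1, 4, 5, 8}  B6 = {1, 2, 6, 8}
Tree: B1–B2, B1–B3, B3–B4, B4–B5, B3–B6

Each bag holds 4 vertices, so the decomposition has width 3, which upper-bounds the treewidth. Conversely, {1, 7, 8, 9} is a clique of size 4, and the vertices of any clique must share a bag in every tree decomposition; so some bag has ≥ 4 vertices and tw(G) ≥ 3. Hence tw(G) = 3 exactly.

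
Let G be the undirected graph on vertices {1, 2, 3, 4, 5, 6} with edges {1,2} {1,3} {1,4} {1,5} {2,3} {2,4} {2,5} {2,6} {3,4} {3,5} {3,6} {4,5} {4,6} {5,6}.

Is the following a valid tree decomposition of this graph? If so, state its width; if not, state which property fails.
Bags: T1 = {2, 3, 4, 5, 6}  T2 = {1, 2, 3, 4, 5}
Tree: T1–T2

Yes; width 4.

Every vertex of G appears in some bag (union = {1, 2, 3, 4, 5, 6}); every edge is covered by a bag; and for each vertex v the set of bags containing v is connected in the bag tree. The decomposition is therefore valid. The largest bag has 5 vertices, so the width is 4.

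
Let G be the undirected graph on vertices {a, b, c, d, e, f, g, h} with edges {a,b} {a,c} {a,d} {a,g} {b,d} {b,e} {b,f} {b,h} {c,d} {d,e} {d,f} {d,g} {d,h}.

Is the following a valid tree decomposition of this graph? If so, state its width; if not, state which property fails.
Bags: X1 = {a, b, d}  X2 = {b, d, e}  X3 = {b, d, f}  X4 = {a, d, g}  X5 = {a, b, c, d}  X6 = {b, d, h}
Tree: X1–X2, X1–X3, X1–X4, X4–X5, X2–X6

A tree decomposition must satisfy three properties: every vertex lies in some bag; for every edge, both endpoints lie together in some bag; and for every vertex, the bags containing it form a connected subtree. Here bags containing vertex b are not connected in the tree, so the decomposition is invalid.

No — bags containing vertex b are not connected in the tree.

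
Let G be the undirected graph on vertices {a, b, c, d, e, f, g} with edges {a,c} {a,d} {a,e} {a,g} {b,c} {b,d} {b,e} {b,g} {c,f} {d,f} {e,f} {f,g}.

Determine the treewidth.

3

A width-3 tree decomposition is:
Bags: B1 = {a, b, f, g}  B2 = {a, b, d, f}  B3 = {a, b, e, f}  B4 = {a, b, c, f}
Tree: B1–B2, B2–B3, B3–B4
Each bag holds 4 vertices, so the decomposition has width 3, which upper-bounds the treewidth. For the lower bound: the 4 vertex sets {f,g}, {a,d}, {b}, {e} are disjoint, each induces a connected subgraph, and every pair is joined by at least one edge of G. Contracting each set to a single vertex therefore yields K_{4} as a minor, and since treewidth is minor-monotone, tw(G) ≥ tw(K_{4}) = 3. Therefore the treewidth is 3.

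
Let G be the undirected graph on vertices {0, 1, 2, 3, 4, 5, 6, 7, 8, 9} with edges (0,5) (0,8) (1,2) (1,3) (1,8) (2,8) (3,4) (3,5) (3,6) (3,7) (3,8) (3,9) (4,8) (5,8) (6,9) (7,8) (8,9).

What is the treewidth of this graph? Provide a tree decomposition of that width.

Treewidth 2.
One optimal decomposition is:
Bags: B1 = {3, 6, 9}  B2 = {3, 8, 9}  B3 = {1, 3, 8}  B4 = {3, 5, 8}  B5 = {3, 4, 8}  B6 = {3, 7, 8}  B7 = {1, 2, 8}  B8 = {0, 5, 8}
Tree: B1–B2, B2–B3, B2–B4, B2–B5, B5–B6, B3–B7, B4–B8

Every bag has size at most 3, so the width is 3 − 1 = 2 and tw(G) ≤ 2. For the lower bound, the 3 vertices {0, 5, 8} are pairwise adjacent, and any tree decomposition puts a clique entirely inside one bag — forcing width ≥ 2. The upper and lower bounds meet at 2, so that is the treewidth.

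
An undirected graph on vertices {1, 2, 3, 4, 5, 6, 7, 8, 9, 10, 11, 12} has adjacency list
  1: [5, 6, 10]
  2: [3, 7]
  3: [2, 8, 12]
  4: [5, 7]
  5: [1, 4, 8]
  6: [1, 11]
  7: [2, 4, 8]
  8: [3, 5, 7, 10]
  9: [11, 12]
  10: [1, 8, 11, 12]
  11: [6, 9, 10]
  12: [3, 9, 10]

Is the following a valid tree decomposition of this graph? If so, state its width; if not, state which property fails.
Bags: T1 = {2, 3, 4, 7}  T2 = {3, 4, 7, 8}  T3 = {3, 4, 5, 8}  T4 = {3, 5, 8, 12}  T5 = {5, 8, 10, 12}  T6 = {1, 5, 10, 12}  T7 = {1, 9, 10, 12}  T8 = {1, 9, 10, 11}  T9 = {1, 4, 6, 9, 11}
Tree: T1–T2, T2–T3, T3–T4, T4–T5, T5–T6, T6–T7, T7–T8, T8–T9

No — bags containing vertex 4 are not connected in the tree.

A tree decomposition must satisfy three properties: every vertex lies in some bag; for every edge, both endpoints lie together in some bag; and for every vertex, the bags containing it form a connected subtree. Here bags containing vertex 4 are not connected in the tree, so the decomposition is invalid.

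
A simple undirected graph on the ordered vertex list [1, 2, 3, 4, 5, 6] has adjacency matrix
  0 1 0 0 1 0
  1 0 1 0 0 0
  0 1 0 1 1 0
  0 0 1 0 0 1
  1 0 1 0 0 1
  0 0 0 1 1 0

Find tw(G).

2

A width-2 tree decomposition is:
Bags: B1 = {1, 2, 5}  B2 = {2, 3, 5}  B3 = {3, 5, 6}  B4 = {3, 4, 6}
Tree: B1–B2, B2–B3, B3–B4
Every bag has size at most 3, so the width is 3 − 1 = 2 and tw(G) ≤ 2. Since 1–2–3–5–1 is a cycle in G, G is not acyclic. Forests are exactly the graphs of treewidth ≤ 1, so tw(G) ≥ 2. Combining the bounds, tw(G) = 2.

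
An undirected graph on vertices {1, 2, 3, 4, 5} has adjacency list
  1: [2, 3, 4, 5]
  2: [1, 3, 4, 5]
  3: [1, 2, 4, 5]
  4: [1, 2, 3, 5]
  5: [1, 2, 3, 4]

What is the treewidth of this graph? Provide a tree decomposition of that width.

Treewidth 4.
One optimal decomposition is:
Bags: B1 = {1, 2, 3, 4, 5}
Tree: (single bag)

With just one bag of size 5, the width is 5 − 1 = 4, so tw(G) ≤ 4. Conversely, {1, 2, 3, 4, 5} is a clique of size 5, and the vertices of any clique must share a bag in every tree decomposition; so some bag has ≥ 5 vertices and tw(G) ≥ 4. The upper and lower bounds meet at 4, so that is the treewidth.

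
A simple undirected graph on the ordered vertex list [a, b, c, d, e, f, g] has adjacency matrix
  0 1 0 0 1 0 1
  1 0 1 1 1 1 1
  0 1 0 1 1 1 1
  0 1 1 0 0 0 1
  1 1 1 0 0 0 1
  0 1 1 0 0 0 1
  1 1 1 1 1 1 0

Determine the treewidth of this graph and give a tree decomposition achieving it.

Treewidth 3.
One optimal decomposition is:
Bags: B1 = {b, c, d, g}  B2 = {b, c, e, g}  B3 = {b, c, f, g}  B4 = {a, b, e, g}
Tree: B1–B2, B2–B3, B2–B4

Every bag has size at most 4, so the width is 4 − 1 = 3 and tw(G) ≤ 3. On the other hand G contains the 4-clique {b, c, d, g}. A clique must lie in a single bag of any decomposition, so no decomposition can have width below 3. Hence tw(G) = 3 exactly.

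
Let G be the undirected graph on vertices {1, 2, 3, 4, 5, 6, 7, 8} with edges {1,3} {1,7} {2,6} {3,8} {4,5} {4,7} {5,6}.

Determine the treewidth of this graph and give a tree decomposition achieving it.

Treewidth 1.
One optimal decomposition is:
Bags: B1 = {3, 8}  B2 = {1, 3}  B3 = {1, 7}  B4 = {4, 7}  B5 = {4, 5}  B6 = {5, 6}  B7 = {2, 6}
Tree: B1–B2, B2–B3, B3–B4, B4–B5, B5–B6, B6–B7

The largest bag has 2 vertices, giving width 1; this decomposition certifies tw(G) ≤ 1. Since G has at least one edge (e.g. 8–3), it is not an edgeless graph, so tw(G) ≥ 1. Combining the bounds, tw(G) = 1.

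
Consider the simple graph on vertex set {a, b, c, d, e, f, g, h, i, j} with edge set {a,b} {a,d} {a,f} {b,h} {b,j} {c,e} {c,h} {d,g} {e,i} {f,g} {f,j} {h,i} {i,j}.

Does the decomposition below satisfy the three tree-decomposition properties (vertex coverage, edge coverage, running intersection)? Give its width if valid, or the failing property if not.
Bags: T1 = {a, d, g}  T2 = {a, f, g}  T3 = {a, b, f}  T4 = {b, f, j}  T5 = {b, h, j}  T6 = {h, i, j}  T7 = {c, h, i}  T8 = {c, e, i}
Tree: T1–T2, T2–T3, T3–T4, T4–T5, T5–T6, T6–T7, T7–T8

Vertex coverage: the bags together contain {a, b, c, d, e, f, g, h, i, j}, the full vertex set. Edge coverage: each edge of G has both endpoints in at least one bag. Running intersection: for every vertex, the bags containing it form a connected subtree. All three properties hold, so this is a valid tree decomposition of width max|bag| − 1 = 2, and hence tw(G) ≤ 2.

Yes; width 2.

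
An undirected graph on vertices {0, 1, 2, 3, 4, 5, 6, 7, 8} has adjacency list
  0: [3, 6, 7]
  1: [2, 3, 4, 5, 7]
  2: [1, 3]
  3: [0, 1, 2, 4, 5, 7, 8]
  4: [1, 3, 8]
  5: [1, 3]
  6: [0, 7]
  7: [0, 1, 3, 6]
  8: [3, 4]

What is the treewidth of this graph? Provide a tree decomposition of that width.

Treewidth 2.
One such decomposition:
Bags: B1 = {1, 3, 7}  B2 = {1, 2, 3}  B3 = {0, 3, 7}  B4 = {0, 6, 7}  B5 = {1, 3, 4}  B6 = {3, 4, 8}  B7 = {1, 3, 5}
Tree: B1–B2, B1–B3, B3–B4, B2–B5, B5–B6, B5–B7

Every bag has size at most 3, so the width is 3 − 1 = 2 and tw(G) ≤ 2. Conversely, {0, 3, 7} is a clique of size 3, and the vertices of any clique must share a bag in every tree decomposition; so some bag has ≥ 3 vertices and tw(G) ≥ 2. The upper and lower bounds meet at 2, so that is the treewidth.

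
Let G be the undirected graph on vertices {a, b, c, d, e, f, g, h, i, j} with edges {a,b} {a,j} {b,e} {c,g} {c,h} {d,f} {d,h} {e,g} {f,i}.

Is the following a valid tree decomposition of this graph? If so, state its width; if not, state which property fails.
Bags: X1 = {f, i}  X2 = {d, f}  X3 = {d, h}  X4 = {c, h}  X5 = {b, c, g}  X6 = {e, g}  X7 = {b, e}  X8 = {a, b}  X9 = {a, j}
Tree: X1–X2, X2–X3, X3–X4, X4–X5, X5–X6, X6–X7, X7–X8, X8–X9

A tree decomposition must satisfy three properties: every vertex lies in some bag; for every edge, both endpoints lie together in some bag; and for every vertex, the bags containing it form a connected subtree. Here bags containing vertex b are not connected in the tree, so the decomposition is invalid.

No — bags containing vertex b are not connected in the tree.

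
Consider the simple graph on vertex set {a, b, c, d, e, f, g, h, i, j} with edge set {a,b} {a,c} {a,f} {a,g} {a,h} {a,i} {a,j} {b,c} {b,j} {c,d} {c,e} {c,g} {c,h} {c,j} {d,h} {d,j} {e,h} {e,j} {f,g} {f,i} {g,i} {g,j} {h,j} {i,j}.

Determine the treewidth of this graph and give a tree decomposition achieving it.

Treewidth 3.
Bags: B1 = {a, c, g, j}  B2 = {a, c, h, j}  B3 = {c, e, h, j}  B4 = {c, d, h, j}  B5 = {a, b, c, j}  B6 = {a, g, i, j}  B7 = {a, f, g, i}
Tree: B1–B2, B2–B3, B2–B4, B2–B5, B1–B6, B6–B7

The largest bag has 4 vertices, giving width 3; this decomposition certifies tw(G) ≤ 3. Conversely, {a, c, g, j} is a clique of size 4, and the vertices of any clique must share a bag in every tree decomposition; so some bag has ≥ 4 vertices and tw(G) ≥ 3. Therefore the treewidth is 3.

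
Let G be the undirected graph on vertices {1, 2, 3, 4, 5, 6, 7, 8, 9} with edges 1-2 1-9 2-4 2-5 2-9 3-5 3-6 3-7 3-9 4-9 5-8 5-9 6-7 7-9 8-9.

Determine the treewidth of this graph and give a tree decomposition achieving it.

Treewidth 2.
One optimal decomposition is:
Bags: B1 = {3, 5, 9}  B2 = {2, 5, 9}  B3 = {3, 7, 9}  B4 = {3, 6, 7}  B5 = {2, 4, 9}  B6 = {5, 8, 9}  B7 = {1, 2, 9}
Tree: B1–B2, B1–B3, B3–B4, B2–B5, B1–B6, B5–B7

Each bag holds 3 vertices, so the decomposition has width 2, which upper-bounds the treewidth. For the lower bound, the 3 vertices {5, 8, 9} are pairwise adjacent, and any tree decomposition puts a clique entirely inside one bag — forcing width ≥ 2. Therefore the treewidth is 2.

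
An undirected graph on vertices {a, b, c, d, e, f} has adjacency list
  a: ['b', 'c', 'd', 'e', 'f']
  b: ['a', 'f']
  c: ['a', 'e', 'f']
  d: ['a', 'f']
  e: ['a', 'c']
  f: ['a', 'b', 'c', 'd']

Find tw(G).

2

A width-2 tree decomposition is:
Bags: B1 = {a, b, f}  B2 = {a, c, f}  B3 = {a, c, e}  B4 = {a, d, f}
Tree: B1–B2, B2–B3, B1–B4
The largest bag has 3 vertices, giving width 2; this decomposition certifies tw(G) ≤ 2. For the lower bound, the 3 vertices {a, c, e} are pairwise adjacent, and any tree decomposition puts a clique entirely inside one bag — forcing width ≥ 2. Combining the bounds, tw(G) = 2.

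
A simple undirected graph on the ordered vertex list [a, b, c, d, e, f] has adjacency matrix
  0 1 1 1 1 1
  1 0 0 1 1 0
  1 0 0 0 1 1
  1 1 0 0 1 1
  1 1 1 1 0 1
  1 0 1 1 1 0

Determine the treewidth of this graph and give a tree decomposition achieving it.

The largest bag has 4 vertices, giving width 3; this decomposition certifies tw(G) ≤ 3. For the lower bound, the 4 vertices {a, d, e, f} are pairwise adjacent, and any tree decomposition puts a clique entirely inside one bag — forcing width ≥ 3. Hence tw(G) = 3 exactly.

Treewidth 3.
One optimal decomposition is:
Bags: B1 = {a, c, e, f}  B2 = {a, d, e, f}  B3 = {a, b, d, e}
Tree: B1–B2, B2–B3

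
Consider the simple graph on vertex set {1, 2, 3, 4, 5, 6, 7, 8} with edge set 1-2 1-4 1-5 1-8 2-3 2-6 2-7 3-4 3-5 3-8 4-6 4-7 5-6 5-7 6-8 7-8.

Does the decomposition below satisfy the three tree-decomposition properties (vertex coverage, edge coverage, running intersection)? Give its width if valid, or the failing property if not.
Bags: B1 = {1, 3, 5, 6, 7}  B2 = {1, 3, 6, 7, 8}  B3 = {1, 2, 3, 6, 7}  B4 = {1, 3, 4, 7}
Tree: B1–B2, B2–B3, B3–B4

No — edge (6,4) lies in no bag.

A tree decomposition must satisfy three properties: every vertex lies in some bag; for every edge, both endpoints lie together in some bag; and for every vertex, the bags containing it form a connected subtree. Here edge (6,4) lies in no bag, so the decomposition is invalid.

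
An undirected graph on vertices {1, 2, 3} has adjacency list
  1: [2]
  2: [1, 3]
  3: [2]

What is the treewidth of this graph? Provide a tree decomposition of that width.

Every bag has size at most 2, so the width is 2 − 1 = 1 and tw(G) ≤ 1. Any graph with an edge has treewidth ≥ 1, and G has the edge 2–1. Hence tw(G) = 1 exactly.

Treewidth 1.
One such decomposition:
Bags: B1 = {1, 2}  B2 = {2, 3}
Tree: B1–B2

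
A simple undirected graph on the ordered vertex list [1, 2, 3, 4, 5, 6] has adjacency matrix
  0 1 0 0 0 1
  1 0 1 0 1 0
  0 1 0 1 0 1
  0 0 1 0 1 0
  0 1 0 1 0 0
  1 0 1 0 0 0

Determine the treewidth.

2

A width-2 tree decomposition is:
Bags: B1 = {1, 3, 6}  B2 = {1, 2, 3}  B3 = {2, 3, 4}  B4 = {2, 4, 5}
Tree: B1–B2, B2–B3, B3–B4
Each bag holds 3 vertices, so the decomposition has width 2, which upper-bounds the treewidth. For the lower bound, G contains the cycle 6–1–2–3–6, so G is not a forest; only forests have treewidth ≤ 1, hence tw(G) ≥ 2. Therefore the treewidth is 2.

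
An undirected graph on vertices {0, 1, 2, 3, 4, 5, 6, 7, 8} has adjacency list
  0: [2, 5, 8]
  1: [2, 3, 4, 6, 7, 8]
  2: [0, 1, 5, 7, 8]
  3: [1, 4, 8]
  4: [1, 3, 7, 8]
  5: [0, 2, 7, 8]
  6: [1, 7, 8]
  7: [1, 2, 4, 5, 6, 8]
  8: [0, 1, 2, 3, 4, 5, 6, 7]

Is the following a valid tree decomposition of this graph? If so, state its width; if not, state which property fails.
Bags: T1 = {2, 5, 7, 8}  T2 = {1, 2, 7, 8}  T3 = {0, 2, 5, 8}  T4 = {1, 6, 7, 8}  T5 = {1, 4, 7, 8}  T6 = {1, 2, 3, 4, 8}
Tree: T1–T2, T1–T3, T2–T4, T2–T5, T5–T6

No — bags containing vertex 2 are not connected in the tree.

A tree decomposition must satisfy three properties: every vertex lies in some bag; for every edge, both endpoints lie together in some bag; and for every vertex, the bags containing it form a connected subtree. Here bags containing vertex 2 are not connected in the tree, so the decomposition is invalid.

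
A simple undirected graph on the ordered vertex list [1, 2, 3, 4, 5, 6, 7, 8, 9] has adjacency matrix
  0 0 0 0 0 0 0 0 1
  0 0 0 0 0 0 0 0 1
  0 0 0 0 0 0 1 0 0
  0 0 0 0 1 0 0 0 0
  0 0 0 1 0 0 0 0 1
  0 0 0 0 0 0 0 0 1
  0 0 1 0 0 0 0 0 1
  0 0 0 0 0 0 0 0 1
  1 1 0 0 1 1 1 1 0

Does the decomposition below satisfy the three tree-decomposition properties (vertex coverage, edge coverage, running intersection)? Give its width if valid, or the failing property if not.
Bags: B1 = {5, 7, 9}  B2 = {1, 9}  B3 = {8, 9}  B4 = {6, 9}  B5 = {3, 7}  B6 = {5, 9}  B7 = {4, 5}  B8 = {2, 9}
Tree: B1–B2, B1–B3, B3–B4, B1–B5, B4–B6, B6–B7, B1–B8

A tree decomposition must satisfy three properties: every vertex lies in some bag; for every edge, both endpoints lie together in some bag; and for every vertex, the bags containing it form a connected subtree. Here bags containing vertex 5 are not connected in the tree, so the decomposition is invalid.

No — bags containing vertex 5 are not connected in the tree.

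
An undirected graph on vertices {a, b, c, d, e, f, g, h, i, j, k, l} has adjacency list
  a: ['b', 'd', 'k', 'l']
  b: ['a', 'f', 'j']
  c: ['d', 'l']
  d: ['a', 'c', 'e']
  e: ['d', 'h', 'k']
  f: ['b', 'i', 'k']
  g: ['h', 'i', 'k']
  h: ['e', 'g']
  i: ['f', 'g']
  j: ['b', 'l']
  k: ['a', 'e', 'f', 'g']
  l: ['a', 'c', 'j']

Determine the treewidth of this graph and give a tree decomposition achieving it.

The largest bag has 4 vertices, giving width 3; this decomposition certifies tw(G) ≤ 3. For the lower bound: the 4 vertex sets {g,h,i}, {f}, {k}, {a,b,d,e} are disjoint, each induces a connected subgraph, and every pair is joined by at least one edge of G. Contracting each set to a single vertex therefore yields K_{4} as a minor, and since treewidth is minor-monotone, tw(G) ≥ tw(K_{4}) = 3. Hence tw(G) = 3 exactly.

Treewidth 3.
One optimal decomposition is:
Bags: B1 = {f, g, h, i}  B2 = {f, g, h, k}  B3 = {e, f, h, k}  B4 = {b, e, f, k}  B5 = {a, b, e, k}  B6 = {a, b, d, e}  B7 = {a, b, d, j}  B8 = {a, d, j, l}  B9 = {c, d, j, l}
Tree: B1–B2, B2–B3, B3–B4, B4–B5, B5–B6, B6–B7, B7–B8, B8–B9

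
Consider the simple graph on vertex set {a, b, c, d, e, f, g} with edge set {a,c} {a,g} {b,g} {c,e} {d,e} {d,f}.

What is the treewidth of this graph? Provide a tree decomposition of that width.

The largest bag has 2 vertices, giving width 1; this decomposition certifies tw(G) ≤ 1. Any graph with an edge has treewidth ≥ 1, and G has the edge b–g. Hence tw(G) = 1 exactly.

Treewidth 1.
One such decomposition:
Bags: B1 = {b, g}  B2 = {a, g}  B3 = {a, c}  B4 = {c, e}  B5 = {d, e}  B6 = {d, f}
Tree: B1–B2, B2–B3, B3–B4, B4–B5, B5–B6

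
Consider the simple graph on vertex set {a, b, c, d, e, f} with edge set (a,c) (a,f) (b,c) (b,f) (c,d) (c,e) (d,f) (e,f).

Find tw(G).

A width-2 tree decomposition is:
Bags: B1 = {b, c, f}  B2 = {c, e, f}  B3 = {c, d, f}  B4 = {a, c, f}
Tree: B1–B2, B2–B3, B3–B4
Every bag has size at most 3, so the width is 3 − 1 = 2 and tw(G) ≤ 2. The edges b–c–e–f–b form a cycle, so G is not a tree and its treewidth is at least 2. Combining the bounds, tw(G) = 2.

2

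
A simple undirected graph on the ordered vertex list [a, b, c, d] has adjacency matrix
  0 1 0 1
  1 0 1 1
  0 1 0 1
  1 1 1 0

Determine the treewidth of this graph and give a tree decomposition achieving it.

Treewidth 2.
Bags: B1 = {a, b, d}  B2 = {b, c, d}
Tree: B1–B2

Each bag holds 3 vertices, so the decomposition has width 2, which upper-bounds the treewidth. For the lower bound, the 3 vertices {b, c, d} are pairwise adjacent, and any tree decomposition puts a clique entirely inside one bag — forcing width ≥ 2. Combining the bounds, tw(G) = 2.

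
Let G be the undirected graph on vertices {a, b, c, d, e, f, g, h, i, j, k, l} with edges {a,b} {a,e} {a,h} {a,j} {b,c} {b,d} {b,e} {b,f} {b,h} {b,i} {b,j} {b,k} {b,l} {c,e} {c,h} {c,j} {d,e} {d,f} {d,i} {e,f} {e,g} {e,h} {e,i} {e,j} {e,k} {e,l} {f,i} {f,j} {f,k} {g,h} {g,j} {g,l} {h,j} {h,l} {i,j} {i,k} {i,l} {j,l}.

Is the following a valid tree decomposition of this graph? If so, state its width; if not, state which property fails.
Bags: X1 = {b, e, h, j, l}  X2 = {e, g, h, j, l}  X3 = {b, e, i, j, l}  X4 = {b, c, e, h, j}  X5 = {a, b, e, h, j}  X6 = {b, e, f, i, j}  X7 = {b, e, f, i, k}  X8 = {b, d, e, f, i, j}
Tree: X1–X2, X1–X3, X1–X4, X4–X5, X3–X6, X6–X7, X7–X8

No — bags containing vertex j are not connected in the tree.

A tree decomposition must satisfy three properties: every vertex lies in some bag; for every edge, both endpoints lie together in some bag; and for every vertex, the bags containing it form a connected subtree. Here bags containing vertex j are not connected in the tree, so the decomposition is invalid.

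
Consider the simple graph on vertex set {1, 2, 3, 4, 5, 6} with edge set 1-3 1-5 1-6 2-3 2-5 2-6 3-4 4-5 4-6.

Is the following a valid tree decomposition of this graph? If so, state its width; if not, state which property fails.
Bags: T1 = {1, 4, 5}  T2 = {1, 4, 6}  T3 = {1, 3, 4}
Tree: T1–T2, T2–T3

A tree decomposition must satisfy three properties: every vertex lies in some bag; for every edge, both endpoints lie together in some bag; and for every vertex, the bags containing it form a connected subtree. Here vertex 2 appears in no bag, so the decomposition is invalid.

No — vertex 2 appears in no bag.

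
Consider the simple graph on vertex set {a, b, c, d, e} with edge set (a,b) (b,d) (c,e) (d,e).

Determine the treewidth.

A width-1 tree decomposition is:
Bags: B1 = {a, b}  B2 = {b, d}  B3 = {d, e}  B4 = {c, e}
Tree: B1–B2, B2–B3, B3–B4
Every bag has size at most 2, so the width is 2 − 1 = 1 and tw(G) ≤ 1. Any graph with an edge has treewidth ≥ 1, and G has the edge a–b. The upper and lower bounds meet at 1, so that is the treewidth.

1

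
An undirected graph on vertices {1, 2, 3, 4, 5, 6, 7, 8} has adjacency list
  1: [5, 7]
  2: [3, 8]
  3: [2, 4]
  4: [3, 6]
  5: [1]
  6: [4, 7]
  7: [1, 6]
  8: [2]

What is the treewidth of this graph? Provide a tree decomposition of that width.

Each bag holds 2 vertices, so the decomposition has width 1, which upper-bounds the treewidth. Since G has at least one edge (e.g. 8–2), it is not an edgeless graph, so tw(G) ≥ 1. Therefore the treewidth is 1.

Treewidth 1.
One such decomposition:
Bags: B1 = {2, 8}  B2 = {2, 3}  B3 = {3, 4}  B4 = {4, 6}  B5 = {6, 7}  B6 = {1, 7}  B7 = {1, 5}
Tree: B1–B2, B2–B3, B3–B4, B4–B5, B5–B6, B6–B7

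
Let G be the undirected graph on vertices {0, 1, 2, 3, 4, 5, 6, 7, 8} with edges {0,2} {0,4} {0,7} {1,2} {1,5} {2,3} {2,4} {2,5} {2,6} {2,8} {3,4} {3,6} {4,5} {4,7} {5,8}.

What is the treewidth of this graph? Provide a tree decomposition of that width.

Every bag has size at most 3, so the width is 3 − 1 = 2 and tw(G) ≤ 2. For the lower bound, the 3 vertices {2, 5, 8} are pairwise adjacent, and any tree decomposition puts a clique entirely inside one bag — forcing width ≥ 2. The upper and lower bounds meet at 2, so that is the treewidth.

Treewidth 2.
One optimal decomposition is:
Bags: B1 = {2, 4, 5}  B2 = {2, 3, 4}  B3 = {0, 2, 4}  B4 = {0, 4, 7}  B5 = {2, 3, 6}  B6 = {1, 2, 5}  B7 = {2, 5, 8}
Tree: B1–B2, B1–B3, B3–B4, B2–B5, B1–B6, B1–B7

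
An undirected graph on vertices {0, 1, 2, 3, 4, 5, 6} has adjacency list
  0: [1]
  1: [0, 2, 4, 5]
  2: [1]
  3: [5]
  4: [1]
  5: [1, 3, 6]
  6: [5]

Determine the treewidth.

A width-1 tree decomposition is:
Bags: B1 = {1, 5}  B2 = {1, 2}  B3 = {3, 5}  B4 = {0, 1}  B5 = {1, 4}  B6 = {5, 6}
Tree: B1–B2, B1–B3, B1–B4, B2–B5, B3–B6
Every bag has size at most 2, so the width is 2 − 1 = 1 and tw(G) ≤ 1. G has an edge, so its treewidth is at least 1. Therefore the treewidth is 1.

1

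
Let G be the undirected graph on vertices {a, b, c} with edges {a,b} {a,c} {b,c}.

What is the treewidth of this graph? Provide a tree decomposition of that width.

Treewidth 2.
Bags: B1 = {a, b, c}
Tree: (single bag)

With just one bag of size 3, the width is 3 − 1 = 2, so tw(G) ≤ 2. For the lower bound, the 3 vertices {a, b, c} are pairwise adjacent, and any tree decomposition puts a clique entirely inside one bag — forcing width ≥ 2. The upper and lower bounds meet at 2, so that is the treewidth.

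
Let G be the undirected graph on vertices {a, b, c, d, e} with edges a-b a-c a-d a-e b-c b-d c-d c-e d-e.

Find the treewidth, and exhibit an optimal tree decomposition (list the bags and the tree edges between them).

Treewidth 3.
One such decomposition:
Bags: B1 = {a, c, d, e}  B2 = {a, b, c, d}
Tree: B1–B2

Each bag holds 4 vertices, so the decomposition has width 3, which upper-bounds the treewidth. For the lower bound, the 4 vertices {a, c, d, e} are pairwise adjacent, and any tree decomposition puts a clique entirely inside one bag — forcing width ≥ 3. Combining the bounds, tw(G) = 3.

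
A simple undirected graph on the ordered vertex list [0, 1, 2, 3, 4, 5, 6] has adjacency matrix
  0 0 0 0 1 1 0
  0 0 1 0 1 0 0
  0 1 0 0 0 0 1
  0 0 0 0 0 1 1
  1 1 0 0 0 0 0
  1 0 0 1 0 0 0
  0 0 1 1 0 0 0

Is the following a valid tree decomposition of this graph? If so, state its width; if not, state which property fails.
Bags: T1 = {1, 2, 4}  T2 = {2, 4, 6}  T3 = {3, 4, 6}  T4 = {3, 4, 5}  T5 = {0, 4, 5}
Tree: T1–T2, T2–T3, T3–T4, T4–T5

Yes; width 2.

Checking the three conditions: (i) the bags cover all of {0, 1, 2, 3, 4, 5, 6}; (ii) for each edge, some bag contains both endpoints; (iii) the bags containing any fixed vertex form a subtree. All hold, so the decomposition is valid with width 3 − 1 = 2.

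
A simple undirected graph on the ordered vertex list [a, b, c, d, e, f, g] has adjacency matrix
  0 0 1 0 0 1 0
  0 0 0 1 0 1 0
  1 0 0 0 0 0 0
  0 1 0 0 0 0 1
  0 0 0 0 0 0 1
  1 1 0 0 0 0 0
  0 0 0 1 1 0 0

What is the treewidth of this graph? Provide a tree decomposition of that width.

Each bag holds 2 vertices, so the decomposition has width 1, which upper-bounds the treewidth. Any graph with an edge has treewidth ≥ 1, and G has the edge c–a. Combining the bounds, tw(G) = 1.

Treewidth 1.
One such decomposition:
Bags: B1 = {a, c}  B2 = {a, f}  B3 = {b, f}  B4 = {b, d}  B5 = {d, g}  B6 = {e, g}
Tree: B1–B2, B2–B3, B3–B4, B4–B5, B5–B6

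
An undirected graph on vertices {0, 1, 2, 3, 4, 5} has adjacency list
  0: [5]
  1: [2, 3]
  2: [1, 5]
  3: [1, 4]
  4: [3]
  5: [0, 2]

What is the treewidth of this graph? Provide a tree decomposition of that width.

Treewidth 1.
One optimal decomposition is:
Bags: B1 = {1, 2}  B2 = {2, 5}  B3 = {1, 3}  B4 = {3, 4}  B5 = {0, 5}
Tree: B1–B2, B1–B3, B3–B4, B2–B5

Every bag has size at most 2, so the width is 2 − 1 = 1 and tw(G) ≤ 1. G has an edge, so its treewidth is at least 1. The upper and lower bounds meet at 1, so that is the treewidth.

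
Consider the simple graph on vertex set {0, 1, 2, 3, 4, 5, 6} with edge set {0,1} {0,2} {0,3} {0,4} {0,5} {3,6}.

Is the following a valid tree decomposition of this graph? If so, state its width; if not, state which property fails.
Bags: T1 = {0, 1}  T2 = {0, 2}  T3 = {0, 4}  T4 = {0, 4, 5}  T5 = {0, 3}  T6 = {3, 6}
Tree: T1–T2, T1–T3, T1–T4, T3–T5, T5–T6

No — bags containing vertex 4 are not connected in the tree.

A tree decomposition must satisfy three properties: every vertex lies in some bag; for every edge, both endpoints lie together in some bag; and for every vertex, the bags containing it form a connected subtree. Here bags containing vertex 4 are not connected in the tree, so the decomposition is invalid.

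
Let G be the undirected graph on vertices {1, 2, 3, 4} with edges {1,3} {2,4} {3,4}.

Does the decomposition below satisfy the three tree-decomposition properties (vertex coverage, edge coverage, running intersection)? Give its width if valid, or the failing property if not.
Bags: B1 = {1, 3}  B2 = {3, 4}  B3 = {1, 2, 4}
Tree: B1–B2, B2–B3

A tree decomposition must satisfy three properties: every vertex lies in some bag; for every edge, both endpoints lie together in some bag; and for every vertex, the bags containing it form a connected subtree. Here bags containing vertex 1 are not connected in the tree, so the decomposition is invalid.

No — bags containing vertex 1 are not connected in the tree.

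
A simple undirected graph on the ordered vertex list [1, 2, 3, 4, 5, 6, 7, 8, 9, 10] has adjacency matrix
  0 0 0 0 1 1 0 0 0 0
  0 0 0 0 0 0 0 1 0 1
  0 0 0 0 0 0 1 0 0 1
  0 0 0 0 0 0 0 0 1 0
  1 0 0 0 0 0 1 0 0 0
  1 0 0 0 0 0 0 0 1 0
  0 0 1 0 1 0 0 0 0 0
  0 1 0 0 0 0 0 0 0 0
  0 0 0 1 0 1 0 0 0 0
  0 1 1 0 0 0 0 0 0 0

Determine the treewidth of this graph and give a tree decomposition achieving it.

The largest bag has 2 vertices, giving width 1; this decomposition certifies tw(G) ≤ 1. Since G has at least one edge (e.g. 4–9), it is not an edgeless graph, so tw(G) ≥ 1. Combining the bounds, tw(G) = 1.

Treewidth 1.
One such decomposition:
Bags: B1 = {4, 9}  B2 = {6, 9}  B3 = {1, 6}  B4 = {1, 5}  B5 = {5, 7}  B6 = {3, 7}  B7 = {3, 10}  B8 = {2, 10}  B9 = {2, 8}
Tree: B1–B2, B2–B3, B3–B4, B4–B5, B5–B6, B6–B7, B7–B8, B8–B9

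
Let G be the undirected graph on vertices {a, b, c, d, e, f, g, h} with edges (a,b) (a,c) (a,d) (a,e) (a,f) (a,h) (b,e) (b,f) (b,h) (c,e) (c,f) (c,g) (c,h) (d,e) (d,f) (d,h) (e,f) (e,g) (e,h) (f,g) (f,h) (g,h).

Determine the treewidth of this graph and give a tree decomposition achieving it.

Each bag holds 5 vertices, so the decomposition has width 4, which upper-bounds the treewidth. Conversely, {c, e, f, g, h} is a clique of size 5, and the vertices of any clique must share a bag in every tree decomposition; so some bag has ≥ 5 vertices and tw(G) ≥ 4. The upper and lower bounds meet at 4, so that is the treewidth.

Treewidth 4.
Bags: B1 = {a, d, e, f, h}  B2 = {a, b, e, f, h}  B3 = {a, c, e, f, h}  B4 = {c, e, f, g, h}
Tree: B1–B2, B2–B3, B3–B4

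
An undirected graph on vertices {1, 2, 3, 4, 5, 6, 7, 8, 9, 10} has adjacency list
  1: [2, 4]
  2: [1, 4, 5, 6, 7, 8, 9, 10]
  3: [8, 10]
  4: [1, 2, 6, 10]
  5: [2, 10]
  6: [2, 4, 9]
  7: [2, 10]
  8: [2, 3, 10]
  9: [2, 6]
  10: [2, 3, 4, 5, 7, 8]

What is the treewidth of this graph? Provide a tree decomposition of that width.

The largest bag has 3 vertices, giving width 2; this decomposition certifies tw(G) ≤ 2. Conversely, {1, 2, 4} is a clique of size 3, and the vertices of any clique must share a bag in every tree decomposition; so some bag has ≥ 3 vertices and tw(G) ≥ 2. Hence tw(G) = 2 exactly.

Treewidth 2.
One such decomposition:
Bags: B1 = {2, 4, 10}  B2 = {2, 4, 6}  B3 = {2, 8, 10}  B4 = {2, 6, 9}  B5 = {2, 5, 10}  B6 = {3, 8, 10}  B7 = {1, 2, 4}  B8 = {2, 7, 10}
Tree: B1–B2, B1–B3, B2–B4, B1–B5, B3–B6, B1–B7, B3–B8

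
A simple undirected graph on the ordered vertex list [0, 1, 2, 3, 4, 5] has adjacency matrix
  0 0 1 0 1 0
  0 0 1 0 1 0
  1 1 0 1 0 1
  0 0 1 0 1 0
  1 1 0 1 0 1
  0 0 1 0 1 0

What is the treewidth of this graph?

2

A width-2 tree decomposition is:
Bags: B1 = {2, 3, 4}  B2 = {1, 2, 4}  B3 = {0, 2, 4}  B4 = {2, 4, 5}
Tree: B1–B2, B2–B3, B3–B4
Each bag holds 3 vertices, so the decomposition has width 2, which upper-bounds the treewidth. The edges 4–3–2–1–4 form a cycle, so G is not a tree and its treewidth is at least 2. The upper and lower bounds meet at 2, so that is the treewidth.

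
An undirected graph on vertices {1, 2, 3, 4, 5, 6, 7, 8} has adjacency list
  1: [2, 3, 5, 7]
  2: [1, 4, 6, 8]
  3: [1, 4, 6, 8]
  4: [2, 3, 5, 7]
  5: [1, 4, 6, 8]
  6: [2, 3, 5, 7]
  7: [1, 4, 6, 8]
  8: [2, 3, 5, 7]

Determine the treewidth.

A width-4 tree decomposition is:
Bags: B1 = {1, 2, 4, 6, 8}  B2 = {1, 4, 5, 6, 8}  B3 = {1, 3, 4, 6, 8}  B4 = {1, 4, 6, 7, 8}
Tree: B1–B2, B2–B3, B3–B4
Each bag holds 5 vertices, so the decomposition has width 4, which upper-bounds the treewidth. For the lower bound: the 5 vertex sets {2,8}, {4,5}, {1,3}, {6}, {7} are disjoint, each induces a connected subgraph, and every pair is joined by at least one edge of G. Contracting each set to a single vertex therefore yields K_{5} as a minor, and since treewidth is minor-monotone, tw(G) ≥ tw(K_{5}) = 4. Hence tw(G) = 4 exactly.

4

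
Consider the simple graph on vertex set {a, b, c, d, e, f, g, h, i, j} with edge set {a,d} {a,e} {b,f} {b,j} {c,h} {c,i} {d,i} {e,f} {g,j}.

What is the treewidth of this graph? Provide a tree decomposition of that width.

Treewidth 1.
One such decomposition:
Bags: B1 = {g, j}  B2 = {b, j}  B3 = {b, f}  B4 = {e, f}  B5 = {a, e}  B6 = {a, d}  B7 = {d, i}  B8 = {c, i}  B9 = {c, h}
Tree: B1–B2, B2–B3, B3–B4, B4–B5, B5–B6, B6–B7, B7–B8, B8–B9

Every bag has size at most 2, so the width is 2 − 1 = 1 and tw(G) ≤ 1. Since G has at least one edge (e.g. g–j), it is not an edgeless graph, so tw(G) ≥ 1. Hence tw(G) = 1 exactly.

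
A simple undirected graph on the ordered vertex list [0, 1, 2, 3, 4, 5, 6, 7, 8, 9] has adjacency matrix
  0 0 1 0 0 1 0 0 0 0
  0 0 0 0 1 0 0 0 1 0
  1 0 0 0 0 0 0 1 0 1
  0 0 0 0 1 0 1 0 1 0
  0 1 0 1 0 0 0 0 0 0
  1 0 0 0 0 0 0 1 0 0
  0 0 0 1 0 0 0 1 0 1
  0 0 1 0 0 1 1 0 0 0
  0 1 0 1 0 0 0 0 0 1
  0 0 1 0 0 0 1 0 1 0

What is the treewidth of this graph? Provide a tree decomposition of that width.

Each bag holds 3 vertices, so the decomposition has width 2, which upper-bounds the treewidth. Since 5–0–2–7–5 is a cycle in G, G is not acyclic. Forests are exactly the graphs of treewidth ≤ 1, so tw(G) ≥ 2. Hence tw(G) = 2 exactly.

Treewidth 2.
One optimal decomposition is:
Bags: B1 = {0, 5, 7}  B2 = {0, 2, 7}  B3 = {2, 6, 7}  B4 = {2, 6, 9}  B5 = {3, 6, 9}  B6 = {3, 8, 9}  B7 = {3, 4, 8}  B8 = {1, 4, 8}
Tree: B1–B2, B2–B3, B3–B4, B4–B5, B5–B6, B6–B7, B7–B8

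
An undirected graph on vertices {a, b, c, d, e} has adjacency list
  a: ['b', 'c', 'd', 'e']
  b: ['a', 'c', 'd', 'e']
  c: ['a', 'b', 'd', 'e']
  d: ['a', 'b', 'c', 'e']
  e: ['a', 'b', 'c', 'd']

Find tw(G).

A width-4 tree decomposition is:
Bags: B1 = {a, b, c, d, e}
Tree: (single bag)
A single bag containing all 5 vertices is trivially a valid decomposition of width 4. On the other hand G contains the 5-clique {a, b, c, d, e}. A clique must lie in a single bag of any decomposition, so no decomposition can have width below 4. Combining the bounds, tw(G) = 4.

4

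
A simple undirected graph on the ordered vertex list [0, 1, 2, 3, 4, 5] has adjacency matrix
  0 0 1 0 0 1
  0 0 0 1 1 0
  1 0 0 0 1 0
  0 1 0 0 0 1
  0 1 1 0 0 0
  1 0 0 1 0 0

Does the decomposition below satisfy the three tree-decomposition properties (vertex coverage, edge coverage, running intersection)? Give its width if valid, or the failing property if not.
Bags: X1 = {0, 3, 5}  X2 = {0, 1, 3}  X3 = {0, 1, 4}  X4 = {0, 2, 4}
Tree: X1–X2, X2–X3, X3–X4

Every vertex of G appears in some bag (union = {0, 1, 2, 3, 4, 5}); every edge is covered by a bag; and for each vertex v the set of bags containing v is connected in the bag tree. The decomposition is therefore valid. The largest bag has 3 vertices, so the width is 2.

Yes; width 2.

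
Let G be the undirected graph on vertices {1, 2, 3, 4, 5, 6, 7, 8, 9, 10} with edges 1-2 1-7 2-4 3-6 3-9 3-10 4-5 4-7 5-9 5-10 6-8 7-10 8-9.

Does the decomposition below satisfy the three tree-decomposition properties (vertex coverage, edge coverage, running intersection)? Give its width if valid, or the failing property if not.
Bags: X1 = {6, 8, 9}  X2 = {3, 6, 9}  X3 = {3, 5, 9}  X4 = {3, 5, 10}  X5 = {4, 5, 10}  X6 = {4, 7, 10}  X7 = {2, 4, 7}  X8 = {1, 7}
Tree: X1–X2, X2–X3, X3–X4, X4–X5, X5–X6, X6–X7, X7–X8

No — edge (2,1) lies in no bag.

A tree decomposition must satisfy three properties: every vertex lies in some bag; for every edge, both endpoints lie together in some bag; and for every vertex, the bags containing it form a connected subtree. Here edge (2,1) lies in no bag, so the decomposition is invalid.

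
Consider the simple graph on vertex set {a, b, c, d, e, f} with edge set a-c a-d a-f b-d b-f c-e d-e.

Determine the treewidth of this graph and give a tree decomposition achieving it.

Treewidth 2.
Bags: B1 = {b, d, f}  B2 = {a, d, f}  B3 = {a, d, e}  B4 = {a, c, e}
Tree: B1–B2, B2–B3, B3–B4

Every bag has size at most 3, so the width is 3 − 1 = 2 and tw(G) ≤ 2. The edges b–f–a–d–b form a cycle, so G is not a tree and its treewidth is at least 2. Hence tw(G) = 2 exactly.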